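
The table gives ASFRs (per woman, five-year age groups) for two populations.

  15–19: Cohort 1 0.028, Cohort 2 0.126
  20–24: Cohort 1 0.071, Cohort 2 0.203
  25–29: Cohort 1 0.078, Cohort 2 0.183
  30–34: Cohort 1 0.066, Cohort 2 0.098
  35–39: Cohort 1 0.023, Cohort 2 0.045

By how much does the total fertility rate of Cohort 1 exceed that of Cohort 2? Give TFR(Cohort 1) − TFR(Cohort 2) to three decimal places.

Cohort 1:
  Sum of ASFRs = 0.028 + 0.071 + 0.078 + 0.066 + 0.023 = 0.266
  TFR = 5 × 0.266 = 1.33
Cohort 2:
  Sum of ASFRs = 0.126 + 0.203 + 0.183 + 0.098 + 0.045 = 0.655
  TFR = 5 × 0.655 = 3.275
Difference = 1.33 − 3.275 = -1.945

-1.945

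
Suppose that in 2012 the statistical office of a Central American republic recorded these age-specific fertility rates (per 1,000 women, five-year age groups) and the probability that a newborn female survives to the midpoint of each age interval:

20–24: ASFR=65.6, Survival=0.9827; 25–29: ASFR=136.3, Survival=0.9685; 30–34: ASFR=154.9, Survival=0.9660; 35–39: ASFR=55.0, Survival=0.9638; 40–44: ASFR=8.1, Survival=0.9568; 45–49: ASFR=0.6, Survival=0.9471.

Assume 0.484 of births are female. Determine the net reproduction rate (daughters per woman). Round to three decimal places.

Proportion female at birth = 0.484.
Each age group contributes 5 × ASFR × survival:
  20–24: 5 × 65.6/1000 × 0.9827 = 0.32233
  25–29: 5 × 136.3/1000 × 0.9685 = 0.66003
  30–34: 5 × 154.9/1000 × 0.9660 = 0.74817
  35–39: 5 × 55.0/1000 × 0.9638 = 0.26505
  40–44: 5 × 8.1/1000 × 0.9568 = 0.03875
  45–49: 5 × 0.6/1000 × 0.9471 = 0.00284
Sum = 2.03717
NRR = 0.484 × 2.03717 = 0.98599
With NRR below 1 the population is below replacement fertility.

0.986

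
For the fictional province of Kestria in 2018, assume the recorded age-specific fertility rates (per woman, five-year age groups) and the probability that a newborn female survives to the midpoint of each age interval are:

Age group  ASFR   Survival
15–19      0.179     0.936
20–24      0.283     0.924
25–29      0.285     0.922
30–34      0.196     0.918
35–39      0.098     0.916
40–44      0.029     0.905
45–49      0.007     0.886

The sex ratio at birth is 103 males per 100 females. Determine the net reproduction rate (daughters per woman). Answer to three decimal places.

2.448

Proportion female at birth = 100 / (100 + 103) = 0.49261.
Per-age-group product (5 × ASFR × survival probability):
  15–19: 5 × 0.179 × 0.936 = 0.83772
  20–24: 5 × 0.283 × 0.924 = 1.30746
  25–29: 5 × 0.285 × 0.922 = 1.31385
  30–34: 5 × 0.196 × 0.918 = 0.89964
  35–39: 5 × 0.098 × 0.916 = 0.44884
  40–44: 5 × 0.029 × 0.905 = 0.13123
  45–49: 5 × 0.007 × 0.886 = 0.03101
Sum = 4.96975
NRR = 0.49261 × 4.96975 = 2.44815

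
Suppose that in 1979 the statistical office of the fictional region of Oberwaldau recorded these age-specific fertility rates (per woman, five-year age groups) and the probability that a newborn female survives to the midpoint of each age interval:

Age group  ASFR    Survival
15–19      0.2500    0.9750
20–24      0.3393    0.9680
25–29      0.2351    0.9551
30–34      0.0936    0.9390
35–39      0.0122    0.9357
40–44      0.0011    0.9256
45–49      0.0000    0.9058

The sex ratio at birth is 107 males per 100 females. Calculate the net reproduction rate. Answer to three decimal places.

Proportion female at birth = 100 / (100 + 107) = 0.48309.
Survival-weighted fertility by age (5·fₓ·Sₓ):
  15–19: 5 × 0.2500 × 0.9750 = 1.21875
  20–24: 5 × 0.3393 × 0.9680 = 1.64221
  25–29: 5 × 0.2351 × 0.9551 = 1.12272
  30–34: 5 × 0.0936 × 0.9390 = 0.43945
  35–39: 5 × 0.0122 × 0.9357 = 0.05708
  40–44: 5 × 0.0011 × 0.9256 = 0.00509
  45–49: 5 × 0.0000 × 0.9058 = 0.00000
Sum = 4.48530
NRR = 0.48309 × 4.48530 = 2.16680

2.167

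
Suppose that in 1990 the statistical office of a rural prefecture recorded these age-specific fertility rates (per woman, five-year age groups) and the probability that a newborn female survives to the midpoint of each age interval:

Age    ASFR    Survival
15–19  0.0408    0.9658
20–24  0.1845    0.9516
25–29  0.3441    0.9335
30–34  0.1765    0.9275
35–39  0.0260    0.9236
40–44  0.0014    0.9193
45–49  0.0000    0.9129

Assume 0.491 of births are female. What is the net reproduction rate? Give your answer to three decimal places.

1.780

Proportion female at birth = 0.491.
Survival-weighted fertility by age (5·fₓ·Sₓ):
  15–19: 5 × 0.0408 × 0.9658 = 0.19702
  20–24: 5 × 0.1845 × 0.9516 = 0.87785
  25–29: 5 × 0.3441 × 0.9335 = 1.60609
  30–34: 5 × 0.1765 × 0.9275 = 0.81852
  35–39: 5 × 0.0260 × 0.9236 = 0.12007
  40–44: 5 × 0.0014 × 0.9193 = 0.00644
  45–49: 5 × 0.0000 × 0.9129 = 0.00000
Sum = 3.62599
NRR = 0.491 × 3.62599 = 1.78036
An NRR exceeding 1 indicates intrinsic growth under these rates.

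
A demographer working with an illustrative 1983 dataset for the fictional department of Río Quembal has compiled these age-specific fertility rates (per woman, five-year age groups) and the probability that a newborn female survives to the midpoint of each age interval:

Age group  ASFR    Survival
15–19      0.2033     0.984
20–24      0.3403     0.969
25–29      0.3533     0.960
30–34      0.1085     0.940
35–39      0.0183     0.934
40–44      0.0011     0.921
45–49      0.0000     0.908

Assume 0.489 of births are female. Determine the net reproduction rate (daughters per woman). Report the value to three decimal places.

Proportion female at birth = 0.489.
Survival-weighted fertility by age (5·fₓ·Sₓ):
  15–19: 5 × 0.2033 × 0.984 = 1.00024
  20–24: 5 × 0.3403 × 0.969 = 1.64875
  25–29: 5 × 0.3533 × 0.960 = 1.69584
  30–34: 5 × 0.1085 × 0.940 = 0.50995
  35–39: 5 × 0.0183 × 0.934 = 0.08546
  40–44: 5 × 0.0011 × 0.921 = 0.00507
  45–49: 5 × 0.0000 × 0.908 = 0.00000
Sum = 4.94531
NRR = 0.489 × 4.94531 = 2.41826

2.418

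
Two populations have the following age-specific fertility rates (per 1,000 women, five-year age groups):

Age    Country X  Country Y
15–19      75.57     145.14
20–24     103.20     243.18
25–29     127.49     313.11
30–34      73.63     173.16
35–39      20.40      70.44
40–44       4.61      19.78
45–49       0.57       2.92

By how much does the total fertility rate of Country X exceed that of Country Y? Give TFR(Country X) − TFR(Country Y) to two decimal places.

-2.81

Country X:
  Sum of ASFRs = 75.57 + 103.20 + 127.49 + 73.63 + 20.40 + 4.61 + 0.57 = 405.47
  TFR = 5 × 405.47 / 1000 = 2.02735
Country Y:
  Sum of ASFRs = 145.14 + 243.18 + 313.11 + 173.16 + 70.44 + 19.78 + 2.92 = 967.73
  TFR = 5 × 967.73 / 1000 = 4.83865
Difference = 2.02735 − 4.83865 = -2.8113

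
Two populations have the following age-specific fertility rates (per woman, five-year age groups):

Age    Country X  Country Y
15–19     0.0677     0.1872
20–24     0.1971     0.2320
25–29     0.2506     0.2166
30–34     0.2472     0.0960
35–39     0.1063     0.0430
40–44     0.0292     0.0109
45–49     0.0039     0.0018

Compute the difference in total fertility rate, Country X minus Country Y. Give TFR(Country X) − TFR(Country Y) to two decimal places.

Country X:
  Sum of ASFRs = 0.0677 + 0.1971 + 0.2506 + 0.2472 + 0.1063 + 0.0292 + 0.0039 = 0.9020
  TFR = 5 × 0.9020 = 4.51
Country Y:
  Sum of ASFRs = 0.1872 + 0.2320 + 0.2166 + 0.0960 + 0.0430 + 0.0109 + 0.0018 = 0.7875
  TFR = 5 × 0.7875 = 3.9375
Difference = 4.51 − 3.9375 = 0.5725

0.57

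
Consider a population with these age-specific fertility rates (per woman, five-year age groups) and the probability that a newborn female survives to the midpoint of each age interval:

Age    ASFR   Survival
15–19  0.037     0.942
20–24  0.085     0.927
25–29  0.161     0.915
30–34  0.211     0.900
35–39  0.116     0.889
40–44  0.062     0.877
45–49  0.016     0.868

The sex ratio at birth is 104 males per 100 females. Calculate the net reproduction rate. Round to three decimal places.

Proportion female at birth = 100 / (100 + 104) = 0.49020.
Survival-weighted fertility by age (5·fₓ·Sₓ):
  15–19: 5 × 0.037 × 0.942 = 0.17427
  20–24: 5 × 0.085 × 0.927 = 0.39398
  25–29: 5 × 0.161 × 0.915 = 0.73658
  30–34: 5 × 0.211 × 0.900 = 0.94950
  35–39: 5 × 0.116 × 0.889 = 0.51562
  40–44: 5 × 0.062 × 0.877 = 0.27187
  45–49: 5 × 0.016 × 0.868 = 0.06944
Sum = 3.11126
NRR = 0.49020 × 3.11126 = 1.52514
With NRR above 1 the population is above replacement fertility.

1.525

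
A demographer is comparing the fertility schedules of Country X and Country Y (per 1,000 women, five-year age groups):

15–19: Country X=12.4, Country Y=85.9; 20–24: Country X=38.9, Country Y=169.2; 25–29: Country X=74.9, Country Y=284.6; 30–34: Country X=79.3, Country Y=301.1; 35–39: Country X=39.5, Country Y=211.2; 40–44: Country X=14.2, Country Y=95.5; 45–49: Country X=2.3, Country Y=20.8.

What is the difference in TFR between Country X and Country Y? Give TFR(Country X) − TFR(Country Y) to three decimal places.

Country X:
  Sum of ASFRs = 12.4 + 38.9 + 74.9 + 79.3 + 39.5 + 14.2 + 2.3 = 261.5
  TFR = 5 × 261.5 / 1000 = 1.3075
Country Y:
  Sum of ASFRs = 85.9 + 169.2 + 284.6 + 301.1 + 211.2 + 95.5 + 20.8 = 1168.3
  TFR = 5 × 1168.3 / 1000 = 5.8415
Difference = 1.3075 − 5.8415 = -4.534

-4.534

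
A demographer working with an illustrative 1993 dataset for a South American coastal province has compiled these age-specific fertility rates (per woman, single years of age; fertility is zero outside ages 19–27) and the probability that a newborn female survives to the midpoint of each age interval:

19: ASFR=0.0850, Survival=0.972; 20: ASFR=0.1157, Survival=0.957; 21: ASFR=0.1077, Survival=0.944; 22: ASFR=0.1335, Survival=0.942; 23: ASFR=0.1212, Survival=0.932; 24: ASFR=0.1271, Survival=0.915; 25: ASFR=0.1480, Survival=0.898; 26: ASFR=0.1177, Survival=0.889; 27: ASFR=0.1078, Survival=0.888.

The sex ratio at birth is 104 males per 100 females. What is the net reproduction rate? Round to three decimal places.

Proportion female at birth = 100 / (100 + 104) = 0.49020.
Weighting each age-specific rate by interval width and survival:
  19: 1 × 0.0850 × 0.972 = 0.08262
  20: 1 × 0.1157 × 0.957 = 0.11072
  21: 1 × 0.1077 × 0.944 = 0.10167
  22: 1 × 0.1335 × 0.942 = 0.12576
  23: 1 × 0.1212 × 0.932 = 0.11296
  24: 1 × 0.1271 × 0.915 = 0.11630
  25: 1 × 0.1480 × 0.898 = 0.13290
  26: 1 × 0.1177 × 0.889 = 0.10464
  27: 1 × 0.1078 × 0.888 = 0.09573
Sum = 0.98330
NRR = 0.49020 × 0.98330 = 0.48201

0.482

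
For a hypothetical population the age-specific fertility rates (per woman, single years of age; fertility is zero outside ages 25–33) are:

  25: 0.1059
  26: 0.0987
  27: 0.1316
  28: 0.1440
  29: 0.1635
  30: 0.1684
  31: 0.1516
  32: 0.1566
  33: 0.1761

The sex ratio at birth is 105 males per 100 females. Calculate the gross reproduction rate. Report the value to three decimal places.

0.632

Proportion female at birth = 100 / (100 + 105) = 0.48780.
Sum of ASFRs = 0.1059 + 0.0987 + 0.1316 + 0.1440 + 0.1635 + 0.1684 + 0.1516 + 0.1566 + 0.1761 = 1.2964
TFR = 1.2964
GRR = 0.48780 × 1.2964 = 0.63238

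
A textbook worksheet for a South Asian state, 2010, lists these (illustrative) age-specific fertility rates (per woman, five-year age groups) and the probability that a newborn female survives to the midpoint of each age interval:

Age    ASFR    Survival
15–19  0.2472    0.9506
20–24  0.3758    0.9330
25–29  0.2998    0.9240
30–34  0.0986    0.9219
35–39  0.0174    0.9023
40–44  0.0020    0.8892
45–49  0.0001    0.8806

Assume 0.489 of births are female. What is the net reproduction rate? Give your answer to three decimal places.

2.374

Proportion female at birth = 0.489.
Each age group contributes 5 × ASFR × survival:
  15–19: 5 × 0.2472 × 0.9506 = 1.17494
  20–24: 5 × 0.3758 × 0.9330 = 1.75311
  25–29: 5 × 0.2998 × 0.9240 = 1.38508
  30–34: 5 × 0.0986 × 0.9219 = 0.45450
  35–39: 5 × 0.0174 × 0.9023 = 0.07850
  40–44: 5 × 0.0020 × 0.8892 = 0.00889
  45–49: 5 × 0.0001 × 0.8806 = 0.00044
Sum = 4.85546
NRR = 0.489 × 4.85546 = 2.37432
An NRR exceeding 1 indicates intrinsic growth under these rates.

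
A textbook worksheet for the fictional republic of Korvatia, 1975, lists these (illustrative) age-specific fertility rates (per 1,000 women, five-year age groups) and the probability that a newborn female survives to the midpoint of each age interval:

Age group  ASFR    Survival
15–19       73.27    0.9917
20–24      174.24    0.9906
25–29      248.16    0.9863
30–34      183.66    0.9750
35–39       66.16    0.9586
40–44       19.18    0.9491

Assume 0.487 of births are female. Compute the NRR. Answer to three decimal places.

Proportion female at birth = 0.487.
Each age group contributes 5 × ASFR × survival:
  15–19: 5 × 73.27/1000 × 0.9917 = 0.36331
  20–24: 5 × 174.24/1000 × 0.9906 = 0.86301
  25–29: 5 × 248.16/1000 × 0.9863 = 1.22380
  30–34: 5 × 183.66/1000 × 0.9750 = 0.89534
  35–39: 5 × 66.16/1000 × 0.9586 = 0.31710
  40–44: 5 × 19.18/1000 × 0.9491 = 0.09102
Sum = 3.75358
NRR = 0.487 × 3.75358 = 1.82799

1.828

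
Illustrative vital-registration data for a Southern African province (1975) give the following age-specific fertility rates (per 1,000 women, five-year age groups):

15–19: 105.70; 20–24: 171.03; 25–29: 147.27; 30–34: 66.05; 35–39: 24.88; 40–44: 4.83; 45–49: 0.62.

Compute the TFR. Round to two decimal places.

Sum of ASFRs = 105.70 + 171.03 + 147.27 + 66.05 + 24.88 + 4.83 + 0.62 = 520.38
TFR = 5 × 520.38 / 1000 = 2.6019

2.60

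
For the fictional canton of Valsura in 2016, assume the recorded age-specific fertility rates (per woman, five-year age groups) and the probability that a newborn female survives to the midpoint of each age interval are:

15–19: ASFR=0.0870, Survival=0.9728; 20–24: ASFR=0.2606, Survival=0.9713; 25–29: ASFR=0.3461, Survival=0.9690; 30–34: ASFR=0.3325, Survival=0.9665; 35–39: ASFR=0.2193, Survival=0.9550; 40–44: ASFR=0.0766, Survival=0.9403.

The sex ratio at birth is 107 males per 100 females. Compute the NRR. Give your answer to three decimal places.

Proportion female at birth = 100 / (100 + 107) = 0.48309.
Each age group contributes 5 × ASFR × survival:
  15–19: 5 × 0.0870 × 0.9728 = 0.42317
  20–24: 5 × 0.2606 × 0.9713 = 1.26560
  25–29: 5 × 0.3461 × 0.9690 = 1.67685
  30–34: 5 × 0.3325 × 0.9665 = 1.60681
  35–39: 5 × 0.2193 × 0.9550 = 1.04716
  40–44: 5 × 0.0766 × 0.9403 = 0.36013
Sum = 6.37972
NRR = 0.48309 × 6.37972 = 3.08198

3.082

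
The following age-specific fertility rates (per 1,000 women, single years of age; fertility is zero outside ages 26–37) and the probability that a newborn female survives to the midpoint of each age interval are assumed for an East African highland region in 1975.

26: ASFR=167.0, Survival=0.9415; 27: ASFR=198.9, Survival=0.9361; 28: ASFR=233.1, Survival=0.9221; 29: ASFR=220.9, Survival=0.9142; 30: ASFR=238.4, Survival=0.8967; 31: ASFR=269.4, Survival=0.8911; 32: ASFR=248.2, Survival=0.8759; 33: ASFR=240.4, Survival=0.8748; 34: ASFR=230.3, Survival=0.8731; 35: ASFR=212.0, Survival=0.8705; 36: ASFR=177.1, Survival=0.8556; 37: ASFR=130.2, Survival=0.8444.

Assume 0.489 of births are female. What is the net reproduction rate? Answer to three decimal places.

Proportion female at birth = 0.489.
Per-age-group product (1 × ASFR × survival probability):
  26: 1 × 167.0/1000 × 0.9415 = 0.15723
  27: 1 × 198.9/1000 × 0.9361 = 0.18619
  28: 1 × 233.1/1000 × 0.9221 = 0.21494
  29: 1 × 220.9/1000 × 0.9142 = 0.20195
  30: 1 × 238.4/1000 × 0.8967 = 0.21377
  31: 1 × 269.4/1000 × 0.8911 = 0.24006
  32: 1 × 248.2/1000 × 0.8759 = 0.21740
  33: 1 × 240.4/1000 × 0.8748 = 0.21030
  34: 1 × 230.3/1000 × 0.8731 = 0.20107
  35: 1 × 212.0/1000 × 0.8705 = 0.18455
  36: 1 × 177.1/1000 × 0.8556 = 0.15153
  37: 1 × 130.2/1000 × 0.8444 = 0.10994
Sum = 2.28893
NRR = 0.489 × 2.28893 = 1.11929
With NRR above 1 the population is above replacement fertility.

1.119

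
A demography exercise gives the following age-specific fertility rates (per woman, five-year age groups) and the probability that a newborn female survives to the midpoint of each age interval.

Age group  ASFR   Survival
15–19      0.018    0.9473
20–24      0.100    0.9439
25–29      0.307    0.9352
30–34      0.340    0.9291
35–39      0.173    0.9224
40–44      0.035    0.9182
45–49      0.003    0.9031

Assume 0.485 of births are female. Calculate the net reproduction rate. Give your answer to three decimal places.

2.204

Proportion female at birth = 0.485.
Each age group contributes 5 × ASFR × survival:
  15–19: 5 × 0.018 × 0.9473 = 0.08526
  20–24: 5 × 0.100 × 0.9439 = 0.47195
  25–29: 5 × 0.307 × 0.9352 = 1.43553
  30–34: 5 × 0.340 × 0.9291 = 1.57947
  35–39: 5 × 0.173 × 0.9224 = 0.79788
  40–44: 5 × 0.035 × 0.9182 = 0.16069
  45–49: 5 × 0.003 × 0.9031 = 0.01355
Sum = 4.54433
NRR = 0.485 × 4.54433 = 2.20400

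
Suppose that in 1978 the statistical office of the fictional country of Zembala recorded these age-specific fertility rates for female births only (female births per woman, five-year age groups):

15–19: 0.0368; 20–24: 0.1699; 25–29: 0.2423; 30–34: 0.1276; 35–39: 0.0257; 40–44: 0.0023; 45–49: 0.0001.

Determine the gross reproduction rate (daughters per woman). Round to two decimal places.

Sum of female ASFRs = 0.0368 + 0.1699 + 0.2423 + 0.1276 + 0.0257 + 0.0023 + 0.0001 = 0.6047
GRR = 5 × 0.6047 = 3.0235

3.02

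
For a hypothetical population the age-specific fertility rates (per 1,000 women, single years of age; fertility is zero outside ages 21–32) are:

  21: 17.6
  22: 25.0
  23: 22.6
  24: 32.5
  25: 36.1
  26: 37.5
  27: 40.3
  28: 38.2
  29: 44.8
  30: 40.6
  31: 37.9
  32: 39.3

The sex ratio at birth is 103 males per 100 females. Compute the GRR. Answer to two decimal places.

Proportion female at birth = 100 / (100 + 103) = 0.49261.
Sum of ASFRs = 17.6 + 25.0 + 22.6 + 32.5 + 36.1 + 37.5 + 40.3 + 38.2 + 44.8 + 40.6 + 37.9 + 39.3 = 412.4
TFR = 412.4 / 1000 = 0.4124
GRR = 0.49261 × 0.4124 = 0.20315

0.20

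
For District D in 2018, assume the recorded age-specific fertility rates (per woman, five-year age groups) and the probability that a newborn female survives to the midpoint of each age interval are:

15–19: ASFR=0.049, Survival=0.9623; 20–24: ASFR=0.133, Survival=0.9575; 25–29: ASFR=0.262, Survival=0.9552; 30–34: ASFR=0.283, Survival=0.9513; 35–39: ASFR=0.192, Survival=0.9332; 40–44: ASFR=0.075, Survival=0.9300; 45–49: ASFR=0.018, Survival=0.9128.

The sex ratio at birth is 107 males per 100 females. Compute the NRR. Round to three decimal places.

2.317

Proportion female at birth = 100 / (100 + 107) = 0.48309.
Weighting each age-specific rate by interval width and survival:
  15–19: 5 × 0.049 × 0.9623 = 0.23576
  20–24: 5 × 0.133 × 0.9575 = 0.63674
  25–29: 5 × 0.262 × 0.9552 = 1.25131
  30–34: 5 × 0.283 × 0.9513 = 1.34609
  35–39: 5 × 0.192 × 0.9332 = 0.89587
  40–44: 5 × 0.075 × 0.9300 = 0.34875
  45–49: 5 × 0.018 × 0.9128 = 0.08215
Sum = 4.79667
NRR = 0.48309 × 4.79667 = 2.31722
NRR > 1, so each generation more than replaces itself.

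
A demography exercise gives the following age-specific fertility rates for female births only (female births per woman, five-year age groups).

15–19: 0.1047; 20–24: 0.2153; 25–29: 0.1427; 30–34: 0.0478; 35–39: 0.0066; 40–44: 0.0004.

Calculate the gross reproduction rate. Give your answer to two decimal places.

2.59

Sum of female ASFRs = 0.1047 + 0.2153 + 0.1427 + 0.0478 + 0.0066 + 0.0004 = 0.5175
GRR = 5 × 0.5175 = 2.5875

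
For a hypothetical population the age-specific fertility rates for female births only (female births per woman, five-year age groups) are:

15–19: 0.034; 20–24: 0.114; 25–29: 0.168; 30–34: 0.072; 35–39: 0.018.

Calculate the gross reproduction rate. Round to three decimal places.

Sum of female ASFRs = 0.034 + 0.114 + 0.168 + 0.072 + 0.018 = 0.406
GRR = 5 × 0.406 = 2.03

2.030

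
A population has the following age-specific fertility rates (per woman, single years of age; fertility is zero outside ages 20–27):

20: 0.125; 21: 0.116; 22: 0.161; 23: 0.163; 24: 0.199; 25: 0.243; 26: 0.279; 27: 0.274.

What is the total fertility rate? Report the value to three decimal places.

1.560

Sum of ASFRs = 0.125 + 0.116 + 0.161 + 0.163 + 0.199 + 0.243 + 0.279 + 0.274 = 1.560
TFR = 1.56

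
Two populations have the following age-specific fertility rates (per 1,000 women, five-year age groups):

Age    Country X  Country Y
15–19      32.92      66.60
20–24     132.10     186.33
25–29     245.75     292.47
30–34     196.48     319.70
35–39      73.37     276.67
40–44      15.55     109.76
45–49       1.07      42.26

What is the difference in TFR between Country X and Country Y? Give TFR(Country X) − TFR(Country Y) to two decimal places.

Country X:
  Sum of ASFRs = 32.92 + 132.10 + 245.75 + 196.48 + 73.37 + 15.55 + 1.07 = 697.24
  TFR = 5 × 697.24 / 1000 = 3.4862
Country Y:
  Sum of ASFRs = 66.60 + 186.33 + 292.47 + 319.70 + 276.67 + 109.76 + 42.26 = 1293.79
  TFR = 5 × 1293.79 / 1000 = 6.46895
Difference = 3.4862 − 6.46895 = -2.98275

-2.98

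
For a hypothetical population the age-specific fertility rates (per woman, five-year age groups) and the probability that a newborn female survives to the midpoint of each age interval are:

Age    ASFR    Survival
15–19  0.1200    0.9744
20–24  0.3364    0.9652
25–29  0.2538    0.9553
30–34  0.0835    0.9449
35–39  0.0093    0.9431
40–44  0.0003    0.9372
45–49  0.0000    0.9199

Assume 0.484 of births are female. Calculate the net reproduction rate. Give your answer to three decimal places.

Proportion female at birth = 0.484.
Per-age-group product (5 × ASFR × survival probability):
  15–19: 5 × 0.1200 × 0.9744 = 0.58464
  20–24: 5 × 0.3364 × 0.9652 = 1.62347
  25–29: 5 × 0.2538 × 0.9553 = 1.21228
  30–34: 5 × 0.0835 × 0.9449 = 0.39450
  35–39: 5 × 0.0093 × 0.9431 = 0.04385
  40–44: 5 × 0.0003 × 0.9372 = 0.00141
  45–49: 5 × 0.0000 × 0.9199 = 0.00000
Sum = 3.86015
NRR = 0.484 × 3.86015 = 1.86831

1.868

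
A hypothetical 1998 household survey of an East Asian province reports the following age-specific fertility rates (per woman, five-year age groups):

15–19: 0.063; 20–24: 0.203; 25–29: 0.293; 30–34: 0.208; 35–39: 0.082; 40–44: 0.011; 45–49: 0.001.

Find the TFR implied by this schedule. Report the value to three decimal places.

Sum of ASFRs = 0.063 + 0.203 + 0.293 + 0.208 + 0.082 + 0.011 + 0.001 = 0.861
TFR = 5 × 0.861 = 4.305

4.305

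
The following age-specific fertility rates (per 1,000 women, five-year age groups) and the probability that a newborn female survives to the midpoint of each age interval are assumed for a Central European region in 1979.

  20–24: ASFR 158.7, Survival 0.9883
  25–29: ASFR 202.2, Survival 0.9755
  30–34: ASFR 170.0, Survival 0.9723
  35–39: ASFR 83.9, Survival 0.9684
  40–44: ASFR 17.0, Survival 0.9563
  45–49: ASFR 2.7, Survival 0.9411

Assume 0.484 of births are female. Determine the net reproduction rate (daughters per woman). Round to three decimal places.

1.499

Proportion female at birth = 0.484.
Each age group contributes 5 × ASFR × survival:
  20–24: 5 × 158.7/1000 × 0.9883 = 0.78422
  25–29: 5 × 202.2/1000 × 0.9755 = 0.98623
  30–34: 5 × 170.0/1000 × 0.9723 = 0.82646
  35–39: 5 × 83.9/1000 × 0.9684 = 0.40624
  40–44: 5 × 17.0/1000 × 0.9563 = 0.08129
  45–49: 5 × 2.7/1000 × 0.9411 = 0.01270
Sum = 3.09714
NRR = 0.484 × 3.09714 = 1.49902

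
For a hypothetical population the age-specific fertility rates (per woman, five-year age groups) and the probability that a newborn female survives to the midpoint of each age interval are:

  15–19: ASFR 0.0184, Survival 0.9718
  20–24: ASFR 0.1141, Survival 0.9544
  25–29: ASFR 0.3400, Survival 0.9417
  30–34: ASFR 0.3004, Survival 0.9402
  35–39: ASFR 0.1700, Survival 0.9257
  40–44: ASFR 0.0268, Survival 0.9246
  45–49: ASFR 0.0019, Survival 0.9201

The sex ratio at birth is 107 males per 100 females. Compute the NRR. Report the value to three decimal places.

Proportion female at birth = 100 / (100 + 107) = 0.48309.
Survival-weighted fertility by age (5·fₓ·Sₓ):
  15–19: 5 × 0.0184 × 0.9718 = 0.08941
  20–24: 5 × 0.1141 × 0.9544 = 0.54449
  25–29: 5 × 0.3400 × 0.9417 = 1.60089
  30–34: 5 × 0.3004 × 0.9402 = 1.41218
  35–39: 5 × 0.1700 × 0.9257 = 0.78685
  40–44: 5 × 0.0268 × 0.9246 = 0.12390
  45–49: 5 × 0.0019 × 0.9201 = 0.00874
Sum = 4.56646
NRR = 0.48309 × 4.56646 = 2.20601
With NRR above 1 the population is above replacement fertility.

2.206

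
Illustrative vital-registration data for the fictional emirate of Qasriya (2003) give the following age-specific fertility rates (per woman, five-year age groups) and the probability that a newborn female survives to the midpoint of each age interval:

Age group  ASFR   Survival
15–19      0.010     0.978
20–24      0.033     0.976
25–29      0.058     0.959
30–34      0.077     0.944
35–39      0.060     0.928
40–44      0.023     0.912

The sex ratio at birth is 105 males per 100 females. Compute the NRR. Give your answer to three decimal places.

0.602

Proportion female at birth = 100 / (100 + 105) = 0.48780.
Each age group contributes 5 × ASFR × survival:
  15–19: 5 × 0.010 × 0.978 = 0.04890
  20–24: 5 × 0.033 × 0.976 = 0.16104
  25–29: 5 × 0.058 × 0.959 = 0.27811
  30–34: 5 × 0.077 × 0.944 = 0.36344
  35–39: 5 × 0.060 × 0.928 = 0.27840
  40–44: 5 × 0.023 × 0.912 = 0.10488
Sum = 1.23477
NRR = 0.48780 × 1.23477 = 0.60232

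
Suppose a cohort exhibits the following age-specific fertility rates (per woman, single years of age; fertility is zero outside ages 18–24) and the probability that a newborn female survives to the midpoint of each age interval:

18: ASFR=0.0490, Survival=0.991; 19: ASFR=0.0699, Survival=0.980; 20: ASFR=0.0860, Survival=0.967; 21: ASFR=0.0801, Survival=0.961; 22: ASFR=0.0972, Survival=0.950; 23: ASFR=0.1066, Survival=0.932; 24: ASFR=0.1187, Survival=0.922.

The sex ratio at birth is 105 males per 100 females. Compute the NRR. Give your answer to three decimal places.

Proportion female at birth = 100 / (100 + 105) = 0.48780.
Survival-weighted fertility by age (1·fₓ·Sₓ):
  18: 1 × 0.0490 × 0.991 = 0.04856
  19: 1 × 0.0699 × 0.980 = 0.06850
  20: 1 × 0.0860 × 0.967 = 0.08316
  21: 1 × 0.0801 × 0.961 = 0.07698
  22: 1 × 0.0972 × 0.950 = 0.09234
  23: 1 × 0.1066 × 0.932 = 0.09935
  24: 1 × 0.1187 × 0.922 = 0.10944
Sum = 0.57833
NRR = 0.48780 × 0.57833 = 0.28211

0.282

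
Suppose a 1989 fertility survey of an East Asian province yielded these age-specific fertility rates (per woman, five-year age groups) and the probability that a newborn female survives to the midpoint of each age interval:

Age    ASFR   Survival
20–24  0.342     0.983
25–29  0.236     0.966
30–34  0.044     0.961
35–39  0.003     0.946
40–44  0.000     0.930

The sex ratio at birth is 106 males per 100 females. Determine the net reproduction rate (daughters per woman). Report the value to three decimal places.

1.479

Proportion female at birth = 100 / (100 + 106) = 0.48544.
Per-age-group product (5 × ASFR × survival probability):
  20–24: 5 × 0.342 × 0.983 = 1.68093
  25–29: 5 × 0.236 × 0.966 = 1.13988
  30–34: 5 × 0.044 × 0.961 = 0.21142
  35–39: 5 × 0.003 × 0.946 = 0.01419
  40–44: 5 × 0.000 × 0.930 = 0.00000
Sum = 3.04642
NRR = 0.48544 × 3.04642 = 1.47885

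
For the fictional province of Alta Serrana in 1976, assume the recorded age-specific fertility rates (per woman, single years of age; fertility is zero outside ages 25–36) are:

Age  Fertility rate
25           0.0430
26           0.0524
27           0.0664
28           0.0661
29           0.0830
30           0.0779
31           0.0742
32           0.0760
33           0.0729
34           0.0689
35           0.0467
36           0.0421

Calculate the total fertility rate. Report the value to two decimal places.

0.77

Sum of ASFRs = 0.0430 + 0.0524 + 0.0664 + 0.0661 + 0.0830 + 0.0779 + 0.0742 + 0.0760 + 0.0729 + 0.0689 + 0.0467 + 0.0421 = 0.7696
TFR = 0.7696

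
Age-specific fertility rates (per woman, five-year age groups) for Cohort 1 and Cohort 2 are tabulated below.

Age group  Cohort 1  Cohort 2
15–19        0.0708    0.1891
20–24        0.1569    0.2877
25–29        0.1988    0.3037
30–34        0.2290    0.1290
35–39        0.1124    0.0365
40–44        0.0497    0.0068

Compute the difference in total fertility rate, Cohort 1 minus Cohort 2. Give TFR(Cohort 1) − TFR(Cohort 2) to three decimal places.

-0.676

Cohort 1:
  Sum of ASFRs = 0.0708 + 0.1569 + 0.1988 + 0.2290 + 0.1124 + 0.0497 = 0.8176
  TFR = 5 × 0.8176 = 4.088
Cohort 2:
  Sum of ASFRs = 0.1891 + 0.2877 + 0.3037 + 0.1290 + 0.0365 + 0.0068 = 0.9528
  TFR = 5 × 0.9528 = 4.764
Difference = 4.088 − 4.764 = -0.676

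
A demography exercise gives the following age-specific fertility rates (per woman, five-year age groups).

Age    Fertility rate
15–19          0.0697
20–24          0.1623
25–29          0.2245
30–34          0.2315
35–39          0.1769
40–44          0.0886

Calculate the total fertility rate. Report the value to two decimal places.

Sum of ASFRs = 0.0697 + 0.1623 + 0.2245 + 0.2315 + 0.1769 + 0.0886 = 0.9535
TFR = 5 × 0.9535 = 4.7675

4.77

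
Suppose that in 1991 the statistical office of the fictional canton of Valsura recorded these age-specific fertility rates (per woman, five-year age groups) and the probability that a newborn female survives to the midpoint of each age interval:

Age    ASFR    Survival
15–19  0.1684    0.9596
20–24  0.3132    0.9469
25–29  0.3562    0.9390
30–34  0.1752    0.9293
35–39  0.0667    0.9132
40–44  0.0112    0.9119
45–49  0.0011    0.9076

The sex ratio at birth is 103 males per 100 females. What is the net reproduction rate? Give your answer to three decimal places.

2.531

Proportion female at birth = 100 / (100 + 103) = 0.49261.
Per-age-group product (5 × ASFR × survival probability):
  15–19: 5 × 0.1684 × 0.9596 = 0.80798
  20–24: 5 × 0.3132 × 0.9469 = 1.48285
  25–29: 5 × 0.3562 × 0.9390 = 1.67236
  30–34: 5 × 0.1752 × 0.9293 = 0.81407
  35–39: 5 × 0.0667 × 0.9132 = 0.30455
  40–44: 5 × 0.0112 × 0.9119 = 0.05107
  45–49: 5 × 0.0011 × 0.9076 = 0.00499
Sum = 5.13787
NRR = 0.49261 × 5.13787 = 2.53097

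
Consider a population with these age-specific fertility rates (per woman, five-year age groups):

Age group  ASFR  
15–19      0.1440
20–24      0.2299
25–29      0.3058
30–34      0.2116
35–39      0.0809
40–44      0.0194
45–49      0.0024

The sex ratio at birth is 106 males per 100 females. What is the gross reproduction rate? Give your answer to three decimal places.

Proportion female at birth = 100 / (100 + 106) = 0.48544.
Sum of ASFRs = 0.1440 + 0.2299 + 0.3058 + 0.2116 + 0.0809 + 0.0194 + 0.0024 = 0.9940
TFR = 5 × 0.9940 = 4.97
GRR = 0.48544 × 4.97 = 2.41264

2.413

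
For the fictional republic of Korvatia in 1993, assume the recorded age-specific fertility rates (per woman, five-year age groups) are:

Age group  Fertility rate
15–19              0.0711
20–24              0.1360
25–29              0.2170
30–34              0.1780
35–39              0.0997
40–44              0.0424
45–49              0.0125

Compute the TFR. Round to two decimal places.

Sum of ASFRs = 0.0711 + 0.1360 + 0.2170 + 0.1780 + 0.0997 + 0.0424 + 0.0125 = 0.7567
TFR = 5 × 0.7567 = 3.7835

3.78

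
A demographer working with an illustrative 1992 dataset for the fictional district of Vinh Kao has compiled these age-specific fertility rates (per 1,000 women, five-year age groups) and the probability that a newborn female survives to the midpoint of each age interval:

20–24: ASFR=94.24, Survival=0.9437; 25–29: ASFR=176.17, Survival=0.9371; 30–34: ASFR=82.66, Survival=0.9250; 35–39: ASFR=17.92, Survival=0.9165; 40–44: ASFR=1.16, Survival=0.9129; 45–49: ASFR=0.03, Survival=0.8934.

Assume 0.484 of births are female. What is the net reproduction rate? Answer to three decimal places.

0.842

Proportion female at birth = 0.484.
Survival-weighted fertility by age (5·fₓ·Sₓ):
  20–24: 5 × 94.24/1000 × 0.9437 = 0.44467
  25–29: 5 × 176.17/1000 × 0.9371 = 0.82544
  30–34: 5 × 82.66/1000 × 0.9250 = 0.38230
  35–39: 5 × 17.92/1000 × 0.9165 = 0.08212
  40–44: 5 × 1.16/1000 × 0.9129 = 0.00529
  45–49: 5 × 0.03/1000 × 0.8934 = 0.00013
Sum = 1.73995
NRR = 0.484 × 1.73995 = 0.84214
NRR < 1, so the cohort does not fully replace itself.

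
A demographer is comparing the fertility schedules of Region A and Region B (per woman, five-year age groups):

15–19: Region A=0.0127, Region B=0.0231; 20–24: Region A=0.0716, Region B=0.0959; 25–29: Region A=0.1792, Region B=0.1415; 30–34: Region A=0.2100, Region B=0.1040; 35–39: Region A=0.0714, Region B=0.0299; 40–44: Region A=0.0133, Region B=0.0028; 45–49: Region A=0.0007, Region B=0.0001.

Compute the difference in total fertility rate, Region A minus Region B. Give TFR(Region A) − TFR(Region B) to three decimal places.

0.808

Region A:
  Sum of ASFRs = 0.0127 + 0.0716 + 0.1792 + 0.2100 + 0.0714 + 0.0133 + 0.0007 = 0.5589
  TFR = 5 × 0.5589 = 2.7945
Region B:
  Sum of ASFRs = 0.0231 + 0.0959 + 0.1415 + 0.1040 + 0.0299 + 0.0028 + 0.0001 = 0.3973
  TFR = 5 × 0.3973 = 1.9865
Difference = 2.7945 − 1.9865 = 0.808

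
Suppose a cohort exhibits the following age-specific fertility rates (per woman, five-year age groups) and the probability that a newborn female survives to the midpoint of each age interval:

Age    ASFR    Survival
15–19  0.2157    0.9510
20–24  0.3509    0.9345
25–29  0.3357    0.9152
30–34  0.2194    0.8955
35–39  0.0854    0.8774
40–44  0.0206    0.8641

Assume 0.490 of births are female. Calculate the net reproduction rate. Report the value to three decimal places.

Proportion female at birth = 0.490.
Survival-weighted fertility by age (5·fₓ·Sₓ):
  15–19: 5 × 0.2157 × 0.9510 = 1.02565
  20–24: 5 × 0.3509 × 0.9345 = 1.63958
  25–29: 5 × 0.3357 × 0.9152 = 1.53616
  30–34: 5 × 0.2194 × 0.8955 = 0.98236
  35–39: 5 × 0.0854 × 0.8774 = 0.37465
  40–44: 5 × 0.0206 × 0.8641 = 0.08900
Sum = 5.64740
NRR = 0.490 × 5.64740 = 2.76723

2.767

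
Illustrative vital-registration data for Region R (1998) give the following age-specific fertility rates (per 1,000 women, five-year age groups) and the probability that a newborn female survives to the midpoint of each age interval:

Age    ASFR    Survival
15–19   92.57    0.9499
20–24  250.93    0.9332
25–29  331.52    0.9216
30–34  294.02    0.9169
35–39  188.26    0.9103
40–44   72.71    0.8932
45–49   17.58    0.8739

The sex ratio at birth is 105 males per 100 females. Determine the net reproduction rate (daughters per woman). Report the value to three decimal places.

2.802

Proportion female at birth = 100 / (100 + 105) = 0.48780.
Each age group contributes 5 × ASFR × survival:
  15–19: 5 × 92.57/1000 × 0.9499 = 0.43966
  20–24: 5 × 250.93/1000 × 0.9332 = 1.17084
  25–29: 5 × 331.52/1000 × 0.9216 = 1.52764
  30–34: 5 × 294.02/1000 × 0.9169 = 1.34793
  35–39: 5 × 188.26/1000 × 0.9103 = 0.85687
  40–44: 5 × 72.71/1000 × 0.8932 = 0.32472
  45–49: 5 × 17.58/1000 × 0.8739 = 0.07682
Sum = 5.74448
NRR = 0.48780 × 5.74448 = 2.80216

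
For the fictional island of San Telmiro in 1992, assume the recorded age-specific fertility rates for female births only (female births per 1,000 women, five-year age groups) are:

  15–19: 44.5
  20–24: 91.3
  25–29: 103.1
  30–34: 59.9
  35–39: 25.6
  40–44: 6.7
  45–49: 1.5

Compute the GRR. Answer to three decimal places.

Sum of female ASFRs = 44.5 + 91.3 + 103.1 + 59.9 + 25.6 + 6.7 + 1.5 = 332.6
GRR = 5 × 332.6 / 1000 = 1.663

1.663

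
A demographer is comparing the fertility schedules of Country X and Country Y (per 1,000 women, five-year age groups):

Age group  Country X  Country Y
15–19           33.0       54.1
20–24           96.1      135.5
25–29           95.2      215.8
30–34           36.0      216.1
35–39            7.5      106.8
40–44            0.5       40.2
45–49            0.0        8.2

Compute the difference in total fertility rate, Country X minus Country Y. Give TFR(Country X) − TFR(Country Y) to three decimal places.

-2.542

Country X:
  Sum of ASFRs = 33.0 + 96.1 + 95.2 + 36.0 + 7.5 + 0.5 + 0.0 = 268.3
  TFR = 5 × 268.3 / 1000 = 1.3415
Country Y:
  Sum of ASFRs = 54.1 + 135.5 + 215.8 + 216.1 + 106.8 + 40.2 + 8.2 = 776.7
  TFR = 5 × 776.7 / 1000 = 3.8835
Difference = 1.3415 − 3.8835 = -2.542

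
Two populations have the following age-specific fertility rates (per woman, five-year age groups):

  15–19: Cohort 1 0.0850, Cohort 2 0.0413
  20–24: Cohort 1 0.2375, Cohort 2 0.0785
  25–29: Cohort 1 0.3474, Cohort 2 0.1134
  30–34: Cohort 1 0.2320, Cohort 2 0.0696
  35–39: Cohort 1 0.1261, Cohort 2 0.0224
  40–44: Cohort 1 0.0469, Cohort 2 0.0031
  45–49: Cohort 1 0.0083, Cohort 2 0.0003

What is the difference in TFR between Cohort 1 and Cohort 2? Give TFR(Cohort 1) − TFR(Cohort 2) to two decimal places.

Cohort 1:
  Sum of ASFRs = 0.0850 + 0.2375 + 0.3474 + 0.2320 + 0.1261 + 0.0469 + 0.0083 = 1.0832
  TFR = 5 × 1.0832 = 5.416
Cohort 2:
  Sum of ASFRs = 0.0413 + 0.0785 + 0.1134 + 0.0696 + 0.0224 + 0.0031 + 0.0003 = 0.3286
  TFR = 5 × 0.3286 = 1.643
Difference = 5.416 − 1.643 = 3.773

3.77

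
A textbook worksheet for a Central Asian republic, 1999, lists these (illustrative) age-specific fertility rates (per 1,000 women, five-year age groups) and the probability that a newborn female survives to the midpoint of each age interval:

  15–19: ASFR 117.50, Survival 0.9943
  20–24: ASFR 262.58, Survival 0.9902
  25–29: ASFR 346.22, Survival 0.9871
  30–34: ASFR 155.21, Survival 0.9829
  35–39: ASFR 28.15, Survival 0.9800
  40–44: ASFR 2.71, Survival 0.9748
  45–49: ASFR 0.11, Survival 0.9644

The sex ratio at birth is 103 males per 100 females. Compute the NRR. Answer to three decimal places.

2.220

Proportion female at birth = 100 / (100 + 103) = 0.49261.
Per-age-group product (5 × ASFR × survival probability):
  15–19: 5 × 117.50/1000 × 0.9943 = 0.58415
  20–24: 5 × 262.58/1000 × 0.9902 = 1.30003
  25–29: 5 × 346.22/1000 × 0.9871 = 1.70877
  30–34: 5 × 155.21/1000 × 0.9829 = 0.76278
  35–39: 5 × 28.15/1000 × 0.9800 = 0.13794
  40–44: 5 × 2.71/1000 × 0.9748 = 0.01321
  45–49: 5 × 0.11/1000 × 0.9644 = 0.00053
Sum = 4.50741
NRR = 0.49261 × 4.50741 = 2.22040
NRR > 1, so each generation more than replaces itself.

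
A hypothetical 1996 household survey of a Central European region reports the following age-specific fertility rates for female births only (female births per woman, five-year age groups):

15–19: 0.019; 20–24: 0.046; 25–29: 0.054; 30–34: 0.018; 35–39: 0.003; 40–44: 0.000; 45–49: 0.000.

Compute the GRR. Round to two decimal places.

0.70

Sum of female ASFRs = 0.019 + 0.046 + 0.054 + 0.018 + 0.003 + 0.000 + 0.000 = 0.140
GRR = 5 × 0.140 = 0.7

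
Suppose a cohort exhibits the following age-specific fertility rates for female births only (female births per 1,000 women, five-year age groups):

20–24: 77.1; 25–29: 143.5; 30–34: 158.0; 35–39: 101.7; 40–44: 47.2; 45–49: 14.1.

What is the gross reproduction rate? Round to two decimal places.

Sum of female ASFRs = 77.1 + 143.5 + 158.0 + 101.7 + 47.2 + 14.1 = 541.6
GRR = 5 × 541.6 / 1000 = 2.708

2.71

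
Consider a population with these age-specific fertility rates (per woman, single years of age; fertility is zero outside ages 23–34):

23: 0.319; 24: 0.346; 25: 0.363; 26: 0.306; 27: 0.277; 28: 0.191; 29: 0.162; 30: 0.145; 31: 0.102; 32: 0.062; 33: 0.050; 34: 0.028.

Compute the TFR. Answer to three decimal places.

2.351

Sum of ASFRs = 0.319 + 0.346 + 0.363 + 0.306 + 0.277 + 0.191 + 0.162 + 0.145 + 0.102 + 0.062 + 0.050 + 0.028 = 2.351
TFR = 2.351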